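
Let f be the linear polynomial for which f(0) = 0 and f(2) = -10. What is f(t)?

Using the Lagrange interpolation formula with nodes 0, 2:
  L_0(t) = (t - 2) / -2
  L_1(t) = t / 2
Then f(t) = 0·L_0(t) - 10·L_1(t).
Expanding and collecting terms gives f(t) = -5t.
Check: f(0) = 0. ✓

f(t) = -5t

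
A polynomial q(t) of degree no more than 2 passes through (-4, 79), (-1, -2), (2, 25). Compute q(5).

160

Write q(t) = at^2 + bt + c. Substituting each data point gives a linear system:
  16a - 4b + c = 79
  a - b + c = -2
  4a + 2b + c = 25
Solving the system yields a = 6, b = 3, c = -5.
So q(t) = 6t^2 + 3t - 5.
Then q(5) = 160.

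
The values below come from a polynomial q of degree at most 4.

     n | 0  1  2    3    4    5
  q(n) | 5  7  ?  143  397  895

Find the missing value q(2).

37

On equispaced nodes a degree-4 polynomial has vanishing fifth forward difference, so
  - q(0) + 5·q(1) - 10·q(2) + 10·q(3) - 5·q(4) + q(5) = 0.
Substituting the known values and solving for q(2):
  -10·q(2) = -370
  q(2) = 37.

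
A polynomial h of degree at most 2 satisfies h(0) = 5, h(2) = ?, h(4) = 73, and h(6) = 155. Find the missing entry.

On equispaced nodes a degree-2 polynomial has vanishing third forward difference, so
  - h(0) + 3·h(2) - 3·h(4) + h(6) = 0.
Substituting the known values and solving for h(2):
  3·h(2) = 69
  h(2) = 23.

23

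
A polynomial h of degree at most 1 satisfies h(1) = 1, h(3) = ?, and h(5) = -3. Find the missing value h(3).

-1

On equispaced nodes a degree-1 polynomial has vanishing second forward difference, so
  h(1) - 2·h(3) + h(5) = 0.
Substituting the known values and solving for h(3):
  -2·h(3) = 2
  h(3) = -1.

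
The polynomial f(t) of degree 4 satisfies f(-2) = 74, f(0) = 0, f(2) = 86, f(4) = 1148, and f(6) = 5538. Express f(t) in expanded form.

Write f(t) = at^4 + bt^3 + ct^2 + dt + e. Substituting each data point gives a linear system:
  16a - 8b + 4c - 2d + e = 74
  e = 0
  16a + 8b + 4c + 2d + e = 86
  256a + 64b + 16c + 4d + e = 1148
  1296a + 216b + 36c + 6d + e = 5538
Solving the system yields a = 4, b = 1, c = 4, d = -1, e = 0.
So f(t) = 4t^4 + t^3 + 4t^2 - t.
Check: f(-2) = 74. ✓

f(t) = 4t^4 + t^3 + 4t^2 - t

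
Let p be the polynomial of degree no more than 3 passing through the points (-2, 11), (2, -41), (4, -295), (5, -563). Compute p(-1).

-5

Using the Lagrange interpolation formula with nodes -2, 2, 4, 5:
  L_0(x) = (x - 2)(x - 4)(x - 5) / -168
  L_1(x) = (x + 2)(x - 4)(x - 5) / 24
  L_2(x) = (x + 2)(x - 2)(x - 5) / -12
  L_3(x) = (x + 2)(x - 2)(x - 4) / 21
Then p(x) = 11·L_0(x) - 41·L_1(x) - 295·L_2(x) - 563·L_3(x).
Expanding and collecting terms gives p(x) = -4x³ - 3x² + 3x - 3.
Evaluating at x = -1: p(-1) = -5.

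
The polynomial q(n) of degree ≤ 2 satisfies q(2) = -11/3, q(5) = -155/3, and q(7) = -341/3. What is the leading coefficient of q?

Write q(n) = an^2 + bn + c. Substituting each data point gives a linear system:
  4a + 2b + c = -11/3
  25a + 5b + c = -155/3
  49a + 7b + c = -341/3
Solving the system yields a = -3, b = 5, c = -5/3.
So q(n) = -3n^2 + 5n - 5/3.
The leading coefficient is -3.

-3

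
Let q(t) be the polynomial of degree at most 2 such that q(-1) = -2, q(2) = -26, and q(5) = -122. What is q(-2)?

Write q(t) = at^2 + bt + c. Substituting each data point gives a linear system:
  a - b + c = -2
  4a + 2b + c = -26
  25a + 5b + c = -122
Solving the system yields a = -4, b = -4, c = -2.
So q(t) = -4t² - 4t - 2.
Then q(-2) = -10.

-10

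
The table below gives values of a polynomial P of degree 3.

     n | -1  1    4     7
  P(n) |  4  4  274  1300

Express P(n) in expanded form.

Write P(n) = an^3 + bn^2 + cn + d. Substituting each data point gives a linear system:
  -a + b - c + d = 4
  a + b + c + d = 4
  64a + 16b + 4c + d = 274
  343a + 49b + 7c + d = 1300
Solving the system yields a = 3, b = 6, c = -3, d = -2.
So P(n) = 3n^3 + 6n^2 - 3n - 2.
Check: P(4) = 274. ✓

P(n) = 3n^3 + 6n^2 - 3n - 2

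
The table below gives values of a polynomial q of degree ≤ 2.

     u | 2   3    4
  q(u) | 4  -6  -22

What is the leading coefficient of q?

Write q(u) = au^2 + bu + c. Substituting each data point gives a linear system:
  4a + 2b + c = 4
  9a + 3b + c = -6
  16a + 4b + c = -22
Solving the system yields a = -3, b = 5, c = 6.
So q(u) = -3u² + 5u + 6.
The leading coefficient is -3.

-3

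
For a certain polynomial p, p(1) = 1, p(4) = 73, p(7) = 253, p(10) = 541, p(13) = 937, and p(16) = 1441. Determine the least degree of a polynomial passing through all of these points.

Forward differences of the values at t = 1, 4, 7, 10, 13, 16:
  p  : 1  73  253  541  937  1441
  Δ  : 72  180  288  396  504
  Δ^2: 108  108  108  108
  Δ^3: 0  0  0
  Δ^4: 0  0
  Δ^5: 0
The second differences are constant (108) and nonzero, while all higher differences vanish, so the minimal degree is 2.

2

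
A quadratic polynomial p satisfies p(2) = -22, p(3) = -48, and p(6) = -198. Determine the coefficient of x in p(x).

Write p(x) = ax^2 + bx + c. Substituting each data point gives a linear system:
  4a + 2b + c = -22
  9a + 3b + c = -48
  36a + 6b + c = -198
Solving the system yields a = -6, b = 4, c = -6.
So p(x) = -6x² + 4x - 6.
The coefficient of x is 4.

4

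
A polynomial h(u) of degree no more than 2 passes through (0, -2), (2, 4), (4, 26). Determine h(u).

h(u) = 2u^2 - u - 2

Write h(u) = au^2 + bu + c. Substituting each data point gives a linear system:
  c = -2
  4a + 2b + c = 4
  16a + 4b + c = 26
Solving the system yields a = 2, b = -1, c = -2.
So h(u) = 2u^2 - u - 2.
Check: h(2) = 4. ✓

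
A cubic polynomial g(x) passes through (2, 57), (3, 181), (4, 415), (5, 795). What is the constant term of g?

-5

Write g(x) = ax^3 + bx^2 + cx + d. Substituting each data point gives a linear system:
  8a + 4b + 2c + d = 57
  27a + 9b + 3c + d = 181
  64a + 16b + 4c + d = 415
  125a + 25b + 5c + d = 795
Solving the system yields a = 6, b = 1, c = 5, d = -5.
So g(x) = 6x³ + x² + 5x - 5.
The constant term is -5.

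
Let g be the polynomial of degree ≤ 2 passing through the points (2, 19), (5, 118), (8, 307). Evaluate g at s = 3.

42

Write g(s) = as^2 + bs + c. Substituting each data point gives a linear system:
  4a + 2b + c = 19
  25a + 5b + c = 118
  64a + 8b + c = 307
Solving the system yields a = 5, b = -2, c = 3.
So g(s) = 5s² - 2s + 3.
Then g(3) = 42.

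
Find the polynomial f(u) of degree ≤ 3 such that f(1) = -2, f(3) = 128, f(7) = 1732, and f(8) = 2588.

f(u) = 5u^3 + u^2 - 4u - 4

Write f(u) = au^3 + bu^2 + cu + d. Substituting each data point gives a linear system:
  a + b + c + d = -2
  27a + 9b + 3c + d = 128
  343a + 49b + 7c + d = 1732
  512a + 64b + 8c + d = 2588
Solving the system yields a = 5, b = 1, c = -4, d = -4.
So f(u) = 5u^3 + u^2 - 4u - 4.
Check: f(3) = 128. ✓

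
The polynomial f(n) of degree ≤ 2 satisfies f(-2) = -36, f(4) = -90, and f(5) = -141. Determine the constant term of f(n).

Write f(n) = an^2 + bn + c. Substituting each data point gives a linear system:
  4a - 2b + c = -36
  16a + 4b + c = -90
  25a + 5b + c = -141
Solving the system yields a = -6, b = 3, c = -6.
So f(n) = -6n² + 3n - 6.
The constant term is -6.

-6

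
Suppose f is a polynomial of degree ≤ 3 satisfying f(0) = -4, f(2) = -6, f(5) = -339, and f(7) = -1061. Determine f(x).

Using the Lagrange interpolation formula with nodes 0, 2, 5, 7:
  L_0(x) = (x - 2)(x - 5)(x - 7) / -70
  L_1(x) = x(x - 5)(x - 7) / 30
  L_2(x) = x(x - 2)(x - 7) / -30
  L_3(x) = x(x - 2)(x - 5) / 70
Then f(x) = -4·L_0(x) - 6·L_1(x) - 339·L_2(x) - 1061·L_3(x).
Expanding and collecting terms gives f(x) = -4x^3 + 6x^2 + 3x - 4.
Check: f(2) = -6. ✓

f(x) = -4x^3 + 6x^2 + 3x - 4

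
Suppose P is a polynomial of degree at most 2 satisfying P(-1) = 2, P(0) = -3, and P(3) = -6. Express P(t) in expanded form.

Write P(t) = at^2 + bt + c. Substituting each data point gives a linear system:
  a - b + c = 2
  c = -3
  9a + 3b + c = -6
Solving the system yields a = 1, b = -4, c = -3.
So P(t) = t² - 4t - 3.
Check: P(0) = -3. ✓

P(t) = t^2 - 4t - 3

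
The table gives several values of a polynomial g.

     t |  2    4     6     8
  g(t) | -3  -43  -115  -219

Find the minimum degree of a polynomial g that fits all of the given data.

2

Forward differences of the values at t = 2, 4, 6, 8:
  g  : -3  -43  -115  -219
  Δ  : -40  -72  -104
  Δ^2: -32  -32
  Δ^3: 0
The second differences are constant (-32) and nonzero, while all higher differences vanish, so the minimal degree is 2.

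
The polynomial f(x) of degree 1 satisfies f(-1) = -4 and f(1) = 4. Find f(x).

f(x) = 4x

Write f(x) = ax + b. Substituting each data point gives a linear system:
  -a + b = -4
  a + b = 4
Solving the system yields a = 4, b = 0.
So f(x) = 4x.
Check: f(1) = 4. ✓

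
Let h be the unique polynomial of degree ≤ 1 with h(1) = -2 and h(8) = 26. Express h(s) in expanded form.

h(s) = 4s - 6

Using the Lagrange interpolation formula with nodes 1, 8:
  L_0(s) = (s - 8) / -7
  L_1(s) = (s - 1) / 7
Then h(s) = -2·L_0(s) + 26·L_1(s).
Expanding and collecting terms gives h(s) = 4s - 6.
Check: h(8) = 26. ✓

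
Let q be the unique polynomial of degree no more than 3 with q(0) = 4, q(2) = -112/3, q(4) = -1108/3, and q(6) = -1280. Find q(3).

Forward differences of the values at x = 0, 2, 4, 6:
  q  : 4  -112/3  -1108/3  -1280
  Δ  : -124/3  -332  -2732/3
  Δ^2: -872/3  -1736/3
  Δ^3: -288
The third differences are constant, confirming degree 3.
Interpolating (Newton forward form) and evaluating at x = 3 gives q(3) = -149.

-149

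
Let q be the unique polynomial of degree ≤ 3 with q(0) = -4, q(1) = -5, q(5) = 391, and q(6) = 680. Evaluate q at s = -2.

-8

Using the Lagrange interpolation formula with nodes 0, 1, 5, 6:
  L_0(s) = (s - 1)(s - 5)(s - 6) / -30
  L_1(s) = s(s - 5)(s - 6) / 20
  L_2(s) = s(s - 1)(s - 6) / -20
  L_3(s) = s(s - 1)(s - 5) / 30
Then q(s) = -4·L_0(s) - 5·L_1(s) + 391·L_2(s) + 680·L_3(s).
Expanding and collecting terms gives q(s) = 3s³ + 2s² - 6s - 4.
Evaluating at s = -2: q(-2) = -8.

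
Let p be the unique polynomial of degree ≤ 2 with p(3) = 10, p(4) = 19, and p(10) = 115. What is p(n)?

Write p(n) = an^2 + bn + c. Substituting each data point gives a linear system:
  9a + 3b + c = 10
  16a + 4b + c = 19
  100a + 10b + c = 115
Solving the system yields a = 1, b = 2, c = -5.
So p(n) = n^2 + 2n - 5.
Check: p(10) = 115. ✓

p(n) = n^2 + 2n - 5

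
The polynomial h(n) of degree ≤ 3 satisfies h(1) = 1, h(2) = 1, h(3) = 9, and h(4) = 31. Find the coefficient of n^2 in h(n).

-2

Write h(n) = an^3 + bn^2 + cn + d. Substituting each data point gives a linear system:
  a + b + c + d = 1
  8a + 4b + 2c + d = 1
  27a + 9b + 3c + d = 9
  64a + 16b + 4c + d = 31
Solving the system yields a = 1, b = -2, c = -1, d = 3.
So h(n) = n³ - 2n² - n + 3.
The coefficient of n^2 is -2.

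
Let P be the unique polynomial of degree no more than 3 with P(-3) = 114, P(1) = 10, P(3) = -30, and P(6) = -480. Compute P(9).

Write P(s) = as^3 + bs^2 + cs + d. Substituting each data point gives a linear system:
  -27a + 9b - 3c + d = 114
  a + b + c + d = 10
  27a + 9b + 3c + d = -30
  216a + 36b + 6c + d = -480
Solving the system yields a = -3, b = 4, c = 3, d = 6.
So P(s) = -3s^3 + 4s^2 + 3s + 6.
Then P(9) = -1830.

-1830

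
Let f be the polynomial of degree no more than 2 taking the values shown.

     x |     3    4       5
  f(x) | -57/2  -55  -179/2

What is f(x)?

Using the Lagrange interpolation formula with nodes 3, 4, 5:
  L_0(x) = (x - 4)(x - 5) / 2
  L_1(x) = (x - 3)(x - 5) / -1
  L_2(x) = (x - 3)(x - 4) / 2
Then f(x) = -57/2·L_0(x) - 55·L_1(x) - 179/2·L_2(x).
Expanding and collecting terms gives f(x) = -4x^2 + (3/2)x + 3.
Check: f(3) = -57/2. ✓

f(x) = -4x^2 + (3/2)x + 3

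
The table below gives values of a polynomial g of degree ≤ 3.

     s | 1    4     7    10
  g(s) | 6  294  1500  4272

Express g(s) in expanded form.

Using the Lagrange interpolation formula with nodes 1, 4, 7, 10:
  L_0(s) = (s - 4)(s - 7)(s - 10) / -162
  L_1(s) = (s - 1)(s - 7)(s - 10) / 54
  L_2(s) = (s - 1)(s - 4)(s - 10) / -54
  L_3(s) = (s - 1)(s - 4)(s - 7) / 162
Then g(s) = 6·L_0(s) + 294·L_1(s) + 1500·L_2(s) + 4272·L_3(s).
Expanding and collecting terms gives g(s) = 4s^3 + 3s^2 - 3s + 2.
Check: g(7) = 1500. ✓

g(s) = 4s^3 + 3s^2 - 3s + 2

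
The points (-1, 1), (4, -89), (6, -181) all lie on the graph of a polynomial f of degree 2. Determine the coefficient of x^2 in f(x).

Write f(x) = ax^2 + bx + c. Substituting each data point gives a linear system:
  a - b + c = 1
  16a + 4b + c = -89
  36a + 6b + c = -181
Solving the system yields a = -4, b = -6, c = -1.
So f(x) = -4x^2 - 6x - 1.
The leading coefficient is -4.

-4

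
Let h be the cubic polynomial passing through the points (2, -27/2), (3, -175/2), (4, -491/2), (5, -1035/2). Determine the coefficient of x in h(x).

Write h(x) = ax^3 + bx^2 + cx + d. Substituting each data point gives a linear system:
  8a + 4b + 2c + d = -27/2
  27a + 9b + 3c + d = -175/2
  64a + 16b + 4c + d = -491/2
  125a + 25b + 5c + d = -1035/2
Solving the system yields a = -5, b = 3, c = 6, d = 5/2.
So h(x) = -5x^3 + 3x^2 + 6x + 5/2.
The coefficient of x is 6.

6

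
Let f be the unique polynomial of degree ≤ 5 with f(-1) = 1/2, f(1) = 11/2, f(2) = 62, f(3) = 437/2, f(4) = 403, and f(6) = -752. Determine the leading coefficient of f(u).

-1

Write f(u) = au^5 + bu^4 + cu^3 + du^2 + eu + k. Substituting each data point gives a linear system:
  -a + b - c + d - e + k = 1/2
  a + b + c + d + e + k = 11/2
  32a + 16b + 8c + 4d + 2e + k = 62
  243a + 81b + 27c + 9d + 3e + k = 437/2
  1024a + 256b + 64c + 16d + 4e + k = 403
  7776a + 1296b + 216c + 36d + 6e + k = -752
Solving the system yields a = -1, b = 5, c = 3, d = -3, e = 1/2, k = 1.
So f(u) = -u⁵ + 5u⁴ + 3u³ - 3u² + (1/2)u + 1.
The leading coefficient is -1.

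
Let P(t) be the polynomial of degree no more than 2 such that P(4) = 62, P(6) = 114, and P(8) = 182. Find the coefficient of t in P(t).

Write P(t) = at^2 + bt + c. Substituting each data point gives a linear system:
  16a + 4b + c = 62
  36a + 6b + c = 114
  64a + 8b + c = 182
Solving the system yields a = 2, b = 6, c = 6.
So P(t) = 2t² + 6t + 6.
The coefficient of t is 6.

6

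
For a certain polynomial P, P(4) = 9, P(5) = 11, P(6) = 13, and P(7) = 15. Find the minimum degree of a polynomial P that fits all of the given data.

Forward differences of the values at s = 4, 5, 6, 7:
  P  : 9  11  13  15
  Δ  : 2  2  2
  Δ^2: 0  0
  Δ^3: 0
The first differences are constant (2) and nonzero, while all higher differences vanish, so the minimal degree is 1.

1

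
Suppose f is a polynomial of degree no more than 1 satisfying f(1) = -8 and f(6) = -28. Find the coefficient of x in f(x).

Write f(x) = ax + b. Substituting each data point gives a linear system:
  a + b = -8
  6a + b = -28
Solving the system yields a = -4, b = -4.
So f(x) = -4x - 4.
The leading coefficient is -4.

-4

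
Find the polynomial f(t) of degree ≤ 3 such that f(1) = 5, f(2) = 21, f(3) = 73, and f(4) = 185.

f(t) = 4t^3 - 6t^2 + 6t + 1

Write f(t) = at^3 + bt^2 + ct + d. Substituting each data point gives a linear system:
  a + b + c + d = 5
  8a + 4b + 2c + d = 21
  27a + 9b + 3c + d = 73
  64a + 16b + 4c + d = 185
Solving the system yields a = 4, b = -6, c = 6, d = 1.
So f(t) = 4t³ - 6t² + 6t + 1.
Check: f(3) = 73. ✓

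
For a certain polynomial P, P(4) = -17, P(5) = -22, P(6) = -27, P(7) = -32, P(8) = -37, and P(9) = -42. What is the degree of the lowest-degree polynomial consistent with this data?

1

Forward differences of the values at u = 4, 5, 6, 7, 8, 9:
  P  : -17  -22  -27  -32  -37  -42
  Δ  : -5  -5  -5  -5  -5
  Δ^2: 0  0  0  0
  Δ^3: 0  0  0
  Δ^4: 0  0
  Δ^5: 0
The first differences are constant (-5) and nonzero, while all higher differences vanish, so the minimal degree is 1.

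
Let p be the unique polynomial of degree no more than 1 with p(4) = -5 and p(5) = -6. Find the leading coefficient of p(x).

-1

Write p(x) = ax + b. Substituting each data point gives a linear system:
  4a + b = -5
  5a + b = -6
Solving the system yields a = -1, b = -1.
So p(x) = -x - 1.
The leading coefficient is -1.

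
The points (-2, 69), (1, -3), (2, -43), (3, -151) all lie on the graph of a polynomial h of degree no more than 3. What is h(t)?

Using the Lagrange interpolation formula with nodes -2, 1, 2, 3:
  L_0(t) = (t - 1)(t - 2)(t - 3) / -60
  L_1(t) = (t + 2)(t - 2)(t - 3) / 6
  L_2(t) = (t + 2)(t - 1)(t - 3) / -4
  L_3(t) = (t + 2)(t - 1)(t - 2) / 10
Then h(t) = 69·L_0(t) - 3·L_1(t) - 43·L_2(t) - 151·L_3(t).
Expanding and collecting terms gives h(t) = -6t^3 + 2t^2 - 4t + 5.
Check: h(2) = -43. ✓

h(t) = -6t^3 + 2t^2 - 4t + 5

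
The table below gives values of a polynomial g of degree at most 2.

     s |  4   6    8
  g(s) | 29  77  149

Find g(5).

50

Using the Lagrange interpolation formula with nodes 4, 6, 8:
  L_0(s) = (s - 6)(s - 8) / 8
  L_1(s) = (s - 4)(s - 8) / -4
  L_2(s) = (s - 4)(s - 6) / 8
Then g(s) = 29·L_0(s) + 77·L_1(s) + 149·L_2(s).
Expanding and collecting terms gives g(s) = 3s² - 6s + 5.
Evaluating at s = 5: g(5) = 50.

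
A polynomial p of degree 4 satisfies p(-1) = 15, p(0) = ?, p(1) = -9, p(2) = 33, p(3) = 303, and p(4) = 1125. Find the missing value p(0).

On equispaced nodes a degree-4 polynomial has vanishing fifth forward difference, so
  - p(-1) + 5·p(0) - 10·p(1) + 10·p(2) - 5·p(3) + p(4) = 0.
Substituting the known values and solving for p(0):
  5·p(0) = -15
  p(0) = -3.

-3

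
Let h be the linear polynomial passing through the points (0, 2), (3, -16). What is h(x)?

h(x) = -6x + 2

Write h(x) = ax + b. Substituting each data point gives a linear system:
  b = 2
  3a + b = -16
Solving the system yields a = -6, b = 2.
So h(x) = -6x + 2.
Check: h(0) = 2. ✓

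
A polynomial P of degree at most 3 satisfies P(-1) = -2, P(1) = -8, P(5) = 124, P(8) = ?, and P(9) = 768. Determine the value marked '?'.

The 4 known points determine the degree-3 polynomial uniquely.
Write P(u) = au^3 + bu^2 + cu + d. Substituting each data point gives a linear system:
  -a + b - c + d = -2
  a + b + c + d = -8
  125a + 25b + 5c + d = 124
  729a + 81b + 9c + d = 768
Solving the system yields a = 1, b = 1, c = -4, d = -6.
So P(u) = u^3 + u^2 - 4u - 6.
Then P(8) = 538.

538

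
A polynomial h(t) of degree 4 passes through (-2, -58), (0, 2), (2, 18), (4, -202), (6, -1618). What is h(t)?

Write h(t) = at^4 + bt^3 + ct^2 + dt + e. Substituting each data point gives a linear system:
  16a - 8b + 4c - 2d + e = -58
  e = 2
  16a + 8b + 4c + 2d + e = 18
  256a + 64b + 16c + 4d + e = -202
  1296a + 216b + 36c + 6d + e = -1618
Solving the system yields a = -2, b = 4, c = 5/2, d = 3, e = 2.
So h(t) = -2t^4 + 4t^3 + (5/2)t^2 + 3t + 2.
Check: h(-2) = -58. ✓

h(t) = -2t^4 + 4t^3 + (5/2)t^2 + 3t + 2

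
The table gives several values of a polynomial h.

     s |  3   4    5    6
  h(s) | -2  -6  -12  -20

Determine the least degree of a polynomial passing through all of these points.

Forward differences of the values at s = 3, 4, 5, 6:
  h  : -2  -6  -12  -20
  Δ  : -4  -6  -8
  Δ^2: -2  -2
  Δ^3: 0
The second differences are constant (-2) and nonzero, while all higher differences vanish, so the minimal degree is 2.

2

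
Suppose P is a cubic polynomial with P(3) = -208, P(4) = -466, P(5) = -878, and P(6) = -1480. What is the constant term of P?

2

Write P(t) = at^3 + bt^2 + ct + d. Substituting each data point gives a linear system:
  27a + 9b + 3c + d = -208
  64a + 16b + 4c + d = -466
  125a + 25b + 5c + d = -878
  216a + 36b + 6c + d = -1480
Solving the system yields a = -6, b = -5, c = -1, d = 2.
So P(t) = -6t³ - 5t² - t + 2.
The constant term is 2.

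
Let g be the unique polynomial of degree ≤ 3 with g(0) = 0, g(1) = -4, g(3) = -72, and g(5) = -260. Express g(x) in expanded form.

Write g(x) = ax^3 + bx^2 + cx + d. Substituting each data point gives a linear system:
  d = 0
  a + b + c + d = -4
  27a + 9b + 3c + d = -72
  125a + 25b + 5c + d = -260
Solving the system yields a = -1, b = -6, c = 3, d = 0.
So g(x) = -x^3 - 6x^2 + 3x.
Check: g(1) = -4. ✓

g(x) = -x^3 - 6x^2 + 3x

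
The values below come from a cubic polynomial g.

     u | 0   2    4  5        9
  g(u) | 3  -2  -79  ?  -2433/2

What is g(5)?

The 4 known points determine the degree-3 polynomial uniquely.
Write g(u) = au^3 + bu^2 + cu + d. Substituting each data point gives a linear system:
  d = 3
  8a + 4b + 2c + d = -2
  64a + 16b + 4c + d = -79
  729a + 81b + 9c + d = -2433/2
Solving the system yields a = -2, b = 3, c = -1/2, d = 3.
So g(u) = -2u³ + 3u² - (1/2)u + 3.
Then g(5) = -349/2.

-349/2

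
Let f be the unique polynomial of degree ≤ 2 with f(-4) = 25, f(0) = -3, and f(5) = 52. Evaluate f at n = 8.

133

Write f(n) = an^2 + bn + c. Substituting each data point gives a linear system:
  16a - 4b + c = 25
  c = -3
  25a + 5b + c = 52
Solving the system yields a = 2, b = 1, c = -3.
So f(n) = 2n^2 + n - 3.
Then f(8) = 133.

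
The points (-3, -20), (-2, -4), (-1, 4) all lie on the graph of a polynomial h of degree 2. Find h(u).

Using the Lagrange interpolation formula with nodes -3, -2, -1:
  L_0(u) = (u + 2)(u + 1) / 2
  L_1(u) = (u + 3)(u + 1) / -1
  L_2(u) = (u + 3)(u + 2) / 2
Then h(u) = -20·L_0(u) - 4·L_1(u) + 4·L_2(u).
Expanding and collecting terms gives h(u) = -4u^2 - 4u + 4.
Check: h(-1) = 4. ✓

h(u) = -4u^2 - 4u + 4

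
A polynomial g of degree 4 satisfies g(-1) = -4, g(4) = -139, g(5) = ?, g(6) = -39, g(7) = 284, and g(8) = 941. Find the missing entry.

-148

The 5 known points determine the degree-4 polynomial uniquely.
Write g(t) = at^4 + bt^3 + ct^2 + dt + e. Substituting each data point gives a linear system:
  a - b + c - d + e = -4
  256a + 64b + 16c + 4d + e = -139
  1296a + 216b + 36c + 6d + e = -39
  2401a + 343b + 49c + 7d + e = 284
  4096a + 512b + 64c + 8d + e = 941
Solving the system yields a = 1, b = -6, c = -2, d = 6, e = -3.
So g(t) = t⁴ - 6t³ - 2t² + 6t - 3.
Then g(5) = -148.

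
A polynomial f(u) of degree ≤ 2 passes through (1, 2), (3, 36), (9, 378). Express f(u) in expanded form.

f(u) = 5u^2 - 3u

Write f(u) = au^2 + bu + c. Substituting each data point gives a linear system:
  a + b + c = 2
  9a + 3b + c = 36
  81a + 9b + c = 378
Solving the system yields a = 5, b = -3, c = 0.
So f(u) = 5u² - 3u.
Check: f(3) = 36. ✓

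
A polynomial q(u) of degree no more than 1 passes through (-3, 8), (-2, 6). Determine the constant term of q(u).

2

Write q(u) = au + b. Substituting each data point gives a linear system:
  -3a + b = 8
  -2a + b = 6
Solving the system yields a = -2, b = 2.
So q(u) = -2u + 2.
The constant term is 2.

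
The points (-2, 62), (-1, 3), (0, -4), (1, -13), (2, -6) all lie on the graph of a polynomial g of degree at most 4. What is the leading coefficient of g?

Write g(u) = au^4 + bu^3 + cu^2 + du + e. Substituting each data point gives a linear system:
  16a - 8b + 4c - 2d + e = 62
  a - b + c - d + e = 3
  e = -4
  a + b + c + d + e = -13
  16a + 8b + 4c + 2d + e = -6
Solving the system yields a = 3, b = -3, c = -4, d = -5, e = -4.
So g(u) = 3u⁴ - 3u³ - 4u² - 5u - 4.
The leading coefficient is 3.

3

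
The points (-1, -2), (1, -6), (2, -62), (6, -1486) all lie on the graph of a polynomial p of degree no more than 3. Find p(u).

Using the Lagrange interpolation formula with nodes -1, 1, 2, 6:
  L_0(u) = (u - 1)(u - 2)(u - 6) / -42
  L_1(u) = (u + 1)(u - 2)(u - 6) / 10
  L_2(u) = (u + 1)(u - 1)(u - 6) / -12
  L_3(u) = (u + 1)(u - 1)(u - 2) / 140
Then p(u) = -2·L_0(u) - 6·L_1(u) - 62·L_2(u) - 1486·L_3(u).
Expanding and collecting terms gives p(u) = -6u³ - 6u² + 4u + 2.
Check: p(6) = -1486. ✓

p(u) = -6u^3 - 6u^2 + 4u + 2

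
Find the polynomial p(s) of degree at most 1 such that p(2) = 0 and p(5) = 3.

Write p(s) = as + b. Substituting each data point gives a linear system:
  2a + b = 0
  5a + b = 3
Solving the system yields a = 1, b = -2.
So p(s) = s - 2.
Check: p(5) = 3. ✓

p(s) = s - 2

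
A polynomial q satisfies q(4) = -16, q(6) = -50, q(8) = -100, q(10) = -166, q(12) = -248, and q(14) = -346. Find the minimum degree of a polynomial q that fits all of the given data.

Forward differences of the values at x = 4, 6, 8, 10, 12, 14:
  q  : -16  -50  -100  -166  -248  -346
  Δ  : -34  -50  -66  -82  -98
  Δ^2: -16  -16  -16  -16
  Δ^3: 0  0  0
  Δ^4: 0  0
  Δ^5: 0
The second differences are constant (-16) and nonzero, while all higher differences vanish, so the minimal degree is 2.

2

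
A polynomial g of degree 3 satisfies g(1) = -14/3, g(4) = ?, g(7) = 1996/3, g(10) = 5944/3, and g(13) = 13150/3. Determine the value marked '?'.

334/3

The 4 known points determine the degree-3 polynomial uniquely.
Write g(t) = at^3 + bt^2 + ct + d. Substituting each data point gives a linear system:
  a + b + c + d = -14/3
  343a + 49b + 7c + d = 1996/3
  1000a + 100b + 10c + d = 5944/3
  2197a + 169b + 13c + d = 13150/3
Solving the system yields a = 2, b = 1/3, c = -5, d = -2.
So g(t) = 2t^3 + (1/3)t^2 - 5t - 2.
Then g(4) = 334/3.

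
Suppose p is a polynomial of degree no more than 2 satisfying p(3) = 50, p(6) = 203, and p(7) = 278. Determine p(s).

p(s) = 6s^2 - 3s + 5

Using the Lagrange interpolation formula with nodes 3, 6, 7:
  L_0(s) = (s - 6)(s - 7) / 12
  L_1(s) = (s - 3)(s - 7) / -3
  L_2(s) = (s - 3)(s - 6) / 4
Then p(s) = 50·L_0(s) + 203·L_1(s) + 278·L_2(s).
Expanding and collecting terms gives p(s) = 6s² - 3s + 5.
Check: p(6) = 203. ✓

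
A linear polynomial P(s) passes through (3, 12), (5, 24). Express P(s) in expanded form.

P(s) = 6s - 6

Write P(s) = as + b. Substituting each data point gives a linear system:
  3a + b = 12
  5a + b = 24
Solving the system yields a = 6, b = -6.
So P(s) = 6s - 6.
Check: P(3) = 12. ✓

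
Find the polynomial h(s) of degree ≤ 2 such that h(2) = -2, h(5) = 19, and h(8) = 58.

h(s) = s^2 - 6

Write h(s) = as^2 + bs + c. Substituting each data point gives a linear system:
  4a + 2b + c = -2
  25a + 5b + c = 19
  64a + 8b + c = 58
Solving the system yields a = 1, b = 0, c = -6.
So h(s) = s² - 6.
Check: h(8) = 58. ✓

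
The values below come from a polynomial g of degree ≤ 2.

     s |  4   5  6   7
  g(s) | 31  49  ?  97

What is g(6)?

71

The 3 known points determine the degree-2 polynomial uniquely.
Write g(s) = as^2 + bs + c. Substituting each data point gives a linear system:
  16a + 4b + c = 31
  25a + 5b + c = 49
  49a + 7b + c = 97
Solving the system yields a = 2, b = 0, c = -1.
So g(s) = 2s^2 - 1.
Then g(6) = 71.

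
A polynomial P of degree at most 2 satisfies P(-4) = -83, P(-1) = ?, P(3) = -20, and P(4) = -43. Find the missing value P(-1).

The 3 known points determine the degree-2 polynomial uniquely.
Write P(n) = an^2 + bn + c. Substituting each data point gives a linear system:
  16a - 4b + c = -83
  9a + 3b + c = -20
  16a + 4b + c = -43
Solving the system yields a = -4, b = 5, c = 1.
So P(n) = -4n^2 + 5n + 1.
Then P(-1) = -8.

-8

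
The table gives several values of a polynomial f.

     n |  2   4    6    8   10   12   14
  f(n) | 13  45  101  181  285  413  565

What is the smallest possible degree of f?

Forward differences of the values at n = 2, 4, 6, 8, 10, 12, 14:
  f  : 13  45  101  181  285  413  565
  Δ  : 32  56  80  104  128  152
  Δ^2: 24  24  24  24  24
  Δ^3: 0  0  0  0
  Δ^4: 0  0  0
  Δ^5: 0  0
  Δ^6: 0
The second differences are constant (24) and nonzero, while all higher differences vanish, so the minimal degree is 2.

2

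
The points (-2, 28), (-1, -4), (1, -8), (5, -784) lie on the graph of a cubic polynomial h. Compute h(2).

-52

Write h(x) = ax^3 + bx^2 + cx + d. Substituting each data point gives a linear system:
  -8a + 4b - 2c + d = 28
  -a + b - c + d = -4
  a + b + c + d = -8
  125a + 25b + 5c + d = -784
Solving the system yields a = -6, b = -2, c = 4, d = -4.
So h(x) = -6x³ - 2x² + 4x - 4.
Then h(2) = -52.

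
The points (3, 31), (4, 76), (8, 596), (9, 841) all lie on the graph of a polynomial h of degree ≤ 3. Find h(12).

1948

Using the Lagrange interpolation formula with nodes 3, 4, 8, 9:
  L_0(x) = (x - 4)(x - 8)(x - 9) / -30
  L_1(x) = (x - 3)(x - 8)(x - 9) / 20
  L_2(x) = (x - 3)(x - 4)(x - 9) / -20
  L_3(x) = (x - 3)(x - 4)(x - 8) / 30
Then h(x) = 31·L_0(x) + 76·L_1(x) + 596·L_2(x) + 841·L_3(x).
Expanding and collecting terms gives h(x) = x³ + 2x² - 6x + 4.
Evaluating at x = 12: h(12) = 1948.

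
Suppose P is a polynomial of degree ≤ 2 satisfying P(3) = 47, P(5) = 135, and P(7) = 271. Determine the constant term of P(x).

5

Write P(x) = ax^2 + bx + c. Substituting each data point gives a linear system:
  9a + 3b + c = 47
  25a + 5b + c = 135
  49a + 7b + c = 271
Solving the system yields a = 6, b = -4, c = 5.
So P(x) = 6x^2 - 4x + 5.
The constant term is 5.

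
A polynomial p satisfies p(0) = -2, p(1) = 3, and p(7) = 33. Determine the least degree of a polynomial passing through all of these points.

1

Divided differences on the nodes 0, 1, 7:
  order 0: -2  3  33
  order 1: 5  5
  order 2: 0
The order-1 divided differences are all 5 (nonzero) and every higher order vanishes, so the data lies on a polynomial of degree exactly 1.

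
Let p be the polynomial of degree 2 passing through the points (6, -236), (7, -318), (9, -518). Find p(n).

p(n) = -6n^2 - 4n + 4

Using the Lagrange interpolation formula with nodes 6, 7, 9:
  L_0(n) = (n - 7)(n - 9) / 3
  L_1(n) = (n - 6)(n - 9) / -2
  L_2(n) = (n - 6)(n - 7) / 6
Then p(n) = -236·L_0(n) - 318·L_1(n) - 518·L_2(n).
Expanding and collecting terms gives p(n) = -6n^2 - 4n + 4.
Check: p(9) = -518. ✓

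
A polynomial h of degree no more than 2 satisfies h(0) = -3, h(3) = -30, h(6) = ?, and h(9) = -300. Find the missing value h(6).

-129

On equispaced nodes a degree-2 polynomial has vanishing third forward difference, so
  - h(0) + 3·h(3) - 3·h(6) + h(9) = 0.
Substituting the known values and solving for h(6):
  -3·h(6) = 387
  h(6) = -129.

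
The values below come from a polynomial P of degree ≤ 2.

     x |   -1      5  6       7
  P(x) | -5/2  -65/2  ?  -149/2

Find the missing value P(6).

-103/2

The 3 known points determine the degree-2 polynomial uniquely.
Write P(x) = ax^2 + bx + c. Substituting each data point gives a linear system:
  a - b + c = -5/2
  25a + 5b + c = -65/2
  49a + 7b + c = -149/2
Solving the system yields a = -2, b = 3, c = 5/2.
So P(x) = -2x^2 + 3x + 5/2.
Then P(6) = -103/2.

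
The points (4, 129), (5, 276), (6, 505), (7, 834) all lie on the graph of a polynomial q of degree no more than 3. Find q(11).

Forward differences of the values at n = 4, 5, 6, 7:
  q  : 129  276  505  834
  Δ  : 147  229  329
  Δ^2: 82  100
  Δ^3: 18
The third differences are constant, confirming degree 3.
Interpolating (Newton forward form) and evaluating at n = 11 gives q(11) = 3510.

3510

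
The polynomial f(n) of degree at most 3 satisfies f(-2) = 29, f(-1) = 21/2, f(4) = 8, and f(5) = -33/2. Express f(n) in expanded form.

f(n) = -n^3 + 4n^2 + (1/2)n + 6

Write f(n) = an^3 + bn^2 + cn + d. Substituting each data point gives a linear system:
  -8a + 4b - 2c + d = 29
  -a + b - c + d = 21/2
  64a + 16b + 4c + d = 8
  125a + 25b + 5c + d = -33/2
Solving the system yields a = -1, b = 4, c = 1/2, d = 6.
So f(n) = -n^3 + 4n^2 + (1/2)n + 6.
Check: f(-2) = 29. ✓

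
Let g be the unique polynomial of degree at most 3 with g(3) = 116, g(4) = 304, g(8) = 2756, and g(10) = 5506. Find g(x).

Using the Lagrange interpolation formula with nodes 3, 4, 8, 10:
  L_0(x) = (x - 4)(x - 8)(x - 10) / -35
  L_1(x) = (x - 3)(x - 8)(x - 10) / 24
  L_2(x) = (x - 3)(x - 4)(x - 10) / -40
  L_3(x) = (x - 3)(x - 4)(x - 8) / 84
Then g(x) = 116·L_0(x) + 304·L_1(x) + 2756·L_2(x) + 5506·L_3(x).
Expanding and collecting terms gives g(x) = 6x^3 - 5x^2 + x - 4.
Check: g(3) = 116. ✓

g(x) = 6x^3 - 5x^2 + x - 4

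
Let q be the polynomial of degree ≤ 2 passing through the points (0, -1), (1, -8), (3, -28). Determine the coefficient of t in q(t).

Write q(t) = at^2 + bt + c. Substituting each data point gives a linear system:
  c = -1
  a + b + c = -8
  9a + 3b + c = -28
Solving the system yields a = -1, b = -6, c = -1.
So q(t) = -t^2 - 6t - 1.
The coefficient of t is -6.

-6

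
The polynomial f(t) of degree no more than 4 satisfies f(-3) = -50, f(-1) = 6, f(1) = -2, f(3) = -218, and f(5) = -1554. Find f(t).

Write f(t) = at^4 + bt^3 + ct^2 + dt + e. Substituting each data point gives a linear system:
  81a - 27b + 9c - 3d + e = -50
  a - b + c - d + e = 6
  a + b + c + d + e = -2
  81a + 27b + 9c + 3d + e = -218
  625a + 125b + 25c + 5d + e = -1554
Solving the system yields a = -2, b = -3, c = 3, d = -1, e = 1.
So f(t) = -2t^4 - 3t^3 + 3t^2 - t + 1.
Check: f(-3) = -50. ✓

f(t) = -2t^4 - 3t^3 + 3t^2 - t + 1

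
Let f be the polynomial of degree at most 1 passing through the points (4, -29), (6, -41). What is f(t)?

f(t) = -6t - 5

Using the Lagrange interpolation formula with nodes 4, 6:
  L_0(t) = (t - 6) / -2
  L_1(t) = (t - 4) / 2
Then f(t) = -29·L_0(t) - 41·L_1(t).
Expanding and collecting terms gives f(t) = -6t - 5.
Check: f(6) = -41. ✓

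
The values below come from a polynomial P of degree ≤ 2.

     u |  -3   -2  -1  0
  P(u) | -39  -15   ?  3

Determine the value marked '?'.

On equispaced nodes a degree-2 polynomial has vanishing third forward difference, so
  - P(-3) + 3·P(-2) - 3·P(-1) + P(0) = 0.
Substituting the known values and solving for P(-1):
  -3·P(-1) = 3
  P(-1) = -1.

-1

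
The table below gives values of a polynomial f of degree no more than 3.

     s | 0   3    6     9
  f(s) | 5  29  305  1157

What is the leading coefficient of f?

2

Write f(s) = as^3 + bs^2 + cs + d. Substituting each data point gives a linear system:
  d = 5
  27a + 9b + 3c + d = 29
  216a + 36b + 6c + d = 305
  729a + 81b + 9c + d = 1157
Solving the system yields a = 2, b = -4, c = 2, d = 5.
So f(s) = 2s^3 - 4s^2 + 2s + 5.
The leading coefficient is 2.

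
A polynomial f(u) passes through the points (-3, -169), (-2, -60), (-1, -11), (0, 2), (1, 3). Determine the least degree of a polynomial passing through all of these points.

3

Forward differences of the values at u = -3, -2, -1, 0, 1:
  f  : -169  -60  -11  2  3
  Δ  : 109  49  13  1
  Δ^2: -60  -36  -12
  Δ^3: 24  24
  Δ^4: 0
The third differences are constant (24) and nonzero, while all higher differences vanish, so the minimal degree is 3.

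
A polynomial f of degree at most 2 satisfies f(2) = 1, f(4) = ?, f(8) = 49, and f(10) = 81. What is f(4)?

9

The 3 known points determine the degree-2 polynomial uniquely.
Write f(u) = au^2 + bu + c. Substituting each data point gives a linear system:
  4a + 2b + c = 1
  64a + 8b + c = 49
  100a + 10b + c = 81
Solving the system yields a = 1, b = -2, c = 1.
So f(u) = u^2 - 2u + 1.
Then f(4) = 9.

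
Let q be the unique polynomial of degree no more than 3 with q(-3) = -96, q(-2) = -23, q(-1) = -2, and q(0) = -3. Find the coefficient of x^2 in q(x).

4

Write q(x) = ax^3 + bx^2 + cx + d. Substituting each data point gives a linear system:
  -27a + 9b - 3c + d = -96
  -8a + 4b - 2c + d = -23
  -a + b - c + d = -2
  d = -3
Solving the system yields a = 5, b = 4, c = -2, d = -3.
So q(x) = 5x³ + 4x² - 2x - 3.
The coefficient of x^2 is 4.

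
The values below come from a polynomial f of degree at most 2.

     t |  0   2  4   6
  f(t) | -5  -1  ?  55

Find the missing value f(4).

On equispaced nodes a degree-2 polynomial has vanishing third forward difference, so
  - f(0) + 3·f(2) - 3·f(4) + f(6) = 0.
Substituting the known values and solving for f(4):
  -3·f(4) = -57
  f(4) = 19.

19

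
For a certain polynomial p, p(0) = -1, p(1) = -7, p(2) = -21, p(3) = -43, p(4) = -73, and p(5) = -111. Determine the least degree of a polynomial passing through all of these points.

2

Forward differences of the values at n = 0, 1, 2, 3, 4, 5:
  p  : -1  -7  -21  -43  -73  -111
  Δ  : -6  -14  -22  -30  -38
  Δ^2: -8  -8  -8  -8
  Δ^3: 0  0  0
  Δ^4: 0  0
  Δ^5: 0
The second differences are constant (-8) and nonzero, while all higher differences vanish, so the minimal degree is 2.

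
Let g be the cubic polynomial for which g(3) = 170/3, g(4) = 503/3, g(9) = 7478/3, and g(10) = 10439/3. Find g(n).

Using the Lagrange interpolation formula with nodes 3, 4, 9, 10:
  L_0(n) = (n - 4)(n - 9)(n - 10) / -42
  L_1(n) = (n - 3)(n - 9)(n - 10) / 30
  L_2(n) = (n - 3)(n - 4)(n - 10) / -30
  L_3(n) = (n - 3)(n - 4)(n - 9) / 42
Then g(n) = 170/3·L_0(n) + 503/3·L_1(n) + 7478/3·L_2(n) + 10439/3·L_3(n).
Expanding and collecting terms gives g(n) = 4n^3 - 5n^2 - 2n - 1/3.
Check: g(3) = 170/3. ✓

g(n) = 4n^3 - 5n^2 - 2n - 1/3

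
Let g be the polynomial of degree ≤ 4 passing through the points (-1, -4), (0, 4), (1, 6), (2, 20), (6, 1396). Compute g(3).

Write g(x) = ax^4 + bx^3 + cx^2 + dx + e. Substituting each data point gives a linear system:
  a - b + c - d + e = -4
  e = 4
  a + b + c + d + e = 6
  16a + 8b + 4c + 2d + e = 20
  1296a + 216b + 36c + 6d + e = 1396
Solving the system yields a = 1, b = 1, c = -4, d = 4, e = 4.
So g(x) = x^4 + x^3 - 4x^2 + 4x + 4.
Then g(3) = 88.

88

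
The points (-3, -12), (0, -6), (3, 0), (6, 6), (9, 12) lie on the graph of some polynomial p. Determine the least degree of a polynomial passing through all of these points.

Forward differences of the values at n = -3, 0, 3, 6, 9:
  p  : -12  -6  0  6  12
  Δ  : 6  6  6  6
  Δ^2: 0  0  0
  Δ^3: 0  0
  Δ^4: 0
The first differences are constant (6) and nonzero, while all higher differences vanish, so the minimal degree is 1.

1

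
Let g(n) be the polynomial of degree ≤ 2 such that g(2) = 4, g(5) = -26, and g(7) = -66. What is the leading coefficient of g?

Write g(n) = an^2 + bn + c. Substituting each data point gives a linear system:
  4a + 2b + c = 4
  25a + 5b + c = -26
  49a + 7b + c = -66
Solving the system yields a = -2, b = 4, c = 4.
So g(n) = -2n^2 + 4n + 4.
The leading coefficient is -2.

-2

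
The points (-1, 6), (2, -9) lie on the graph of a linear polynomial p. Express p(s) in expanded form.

p(s) = -5s + 1

Using the Lagrange interpolation formula with nodes -1, 2:
  L_0(s) = (s - 2) / -3
  L_1(s) = (s + 1) / 3
Then p(s) = 6·L_0(s) - 9·L_1(s).
Expanding and collecting terms gives p(s) = -5s + 1.
Check: p(2) = -9. ✓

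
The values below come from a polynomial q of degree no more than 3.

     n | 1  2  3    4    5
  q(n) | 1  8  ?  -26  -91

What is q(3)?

On equispaced nodes a degree-3 polynomial has vanishing fourth forward difference, so
  q(1) - 4·q(2) + 6·q(3) - 4·q(4) + q(5) = 0.
Substituting the known values and solving for q(3):
  6·q(3) = 18
  q(3) = 3.

3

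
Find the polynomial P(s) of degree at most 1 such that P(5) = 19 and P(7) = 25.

P(s) = 3s + 4

Using the Lagrange interpolation formula with nodes 5, 7:
  L_0(s) = (s - 7) / -2
  L_1(s) = (s - 5) / 2
Then P(s) = 19·L_0(s) + 25·L_1(s).
Expanding and collecting terms gives P(s) = 3s + 4.
Check: P(5) = 19. ✓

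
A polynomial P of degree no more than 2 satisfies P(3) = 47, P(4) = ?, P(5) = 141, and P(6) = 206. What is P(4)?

88

On equispaced nodes a degree-2 polynomial has vanishing third forward difference, so
  - P(3) + 3·P(4) - 3·P(5) + P(6) = 0.
Substituting the known values and solving for P(4):
  3·P(4) = 264
  P(4) = 88.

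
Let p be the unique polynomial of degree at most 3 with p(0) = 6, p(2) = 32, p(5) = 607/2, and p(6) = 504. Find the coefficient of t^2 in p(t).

Write p(t) = at^3 + bt^2 + ct + d. Substituting each data point gives a linear system:
  d = 6
  8a + 4b + 2c + d = 32
  125a + 25b + 5c + d = 607/2
  216a + 36b + 6c + d = 504
Solving the system yields a = 2, b = 3/2, c = 2, d = 6.
So p(t) = 2t³ + (3/2)t² + 2t + 6.
The coefficient of t^2 is 3/2.

3/2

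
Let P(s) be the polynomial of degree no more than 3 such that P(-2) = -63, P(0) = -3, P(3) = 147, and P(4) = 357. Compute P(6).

1233

Using the Lagrange interpolation formula with nodes -2, 0, 3, 4:
  L_0(s) = s(s - 3)(s - 4) / -60
  L_1(s) = (s + 2)(s - 3)(s - 4) / 24
  L_2(s) = (s + 2)s(s - 4) / -15
  L_3(s) = (s + 2)s(s - 3) / 24
Then P(s) = -63·L_0(s) - 3·L_1(s) + 147·L_2(s) + 357·L_3(s).
Expanding and collecting terms gives P(s) = 6s^3 - 2s^2 + 2s - 3.
Evaluating at s = 6: P(6) = 1233.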